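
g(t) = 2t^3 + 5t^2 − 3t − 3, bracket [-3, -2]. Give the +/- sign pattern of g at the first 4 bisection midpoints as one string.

++-+

t = -2.5 gives g = 4.5, positive; keep [-3, -2.5]
t = -2.75 gives g = 1.46875, positive; keep [-3, -2.75]
t = -2.875 gives g = -0.574219, negative; keep [-2.875, -2.75]
t = -2.8125 gives g = 0.4937, positive; keep [-2.875, -2.8125]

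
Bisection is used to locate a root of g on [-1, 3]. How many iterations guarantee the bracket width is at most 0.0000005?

Width after n steps is 4/2^n. Need 2^n ≥ 4/0.0000005 = 8000000.
2^22 = 4194304 < 8000000 ≤ 2^23 = 8388608, so n = 23.

23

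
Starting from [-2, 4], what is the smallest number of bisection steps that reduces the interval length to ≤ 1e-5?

20

Width after n steps is 6/2^n. Need 2^n ≥ 6/1e-5 = 600000.
2^19 = 524288 < 600000 ≤ 2^20 = 1048576, so n = 20.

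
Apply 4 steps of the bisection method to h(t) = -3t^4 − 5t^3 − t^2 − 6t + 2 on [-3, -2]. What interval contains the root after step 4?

[-2.0625, -2]

h(-2.5) = -28.3125 < 0, so the root lies in [-2.5, -2]
h(-2.25) = -9.496094 < 0, so the root lies in [-2.25, -2]
h(-2.125) = -2.959717 < 0, so the root lies in [-2.125, -2]
h(-2.0625) = -0.2977 < 0, so the root lies in [-2.0625, -2]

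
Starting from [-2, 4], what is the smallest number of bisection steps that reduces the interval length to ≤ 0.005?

Width after n steps is 6/2^n. Need 2^n ≥ 6/0.005 = 1200.
2^10 = 1024 < 1200 ≤ 2^11 = 2048, so n = 11.

11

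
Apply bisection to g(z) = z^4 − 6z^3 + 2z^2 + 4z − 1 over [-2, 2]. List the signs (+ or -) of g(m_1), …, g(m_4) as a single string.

midpoint 0: g = -1 < 0 → [-2, 0]
midpoint -1: g = 4 > 0 → [-1, 0]
midpoint -0.5: g = -1.6875 < 0 → [-1, -0.5]
midpoint -0.75: g = -0.0273 < 0 → [-1, -0.75]

-+--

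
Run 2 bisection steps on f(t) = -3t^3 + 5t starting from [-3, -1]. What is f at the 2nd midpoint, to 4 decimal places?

2.6250

midpoint -2: f = 14 > 0 → [-2, -1]
midpoint -1.5: f = 2.625 > 0 → [-1.5, -1]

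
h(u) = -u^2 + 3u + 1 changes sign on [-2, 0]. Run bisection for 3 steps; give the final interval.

[-0.5, -0.25]

midpoint -1: h = -3 < 0 → [-1, 0]
midpoint -0.5: h = -0.75 < 0 → [-0.5, 0]
midpoint -0.25: h = 0.1875 > 0 → [-0.5, -0.25]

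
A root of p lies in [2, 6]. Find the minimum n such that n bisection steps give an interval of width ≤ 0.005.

10

Width after n steps is 4/2^n. Need 2^n ≥ 4/0.005 = 800.
2^9 = 512 < 800 ≤ 2^10 = 1024, so n = 10.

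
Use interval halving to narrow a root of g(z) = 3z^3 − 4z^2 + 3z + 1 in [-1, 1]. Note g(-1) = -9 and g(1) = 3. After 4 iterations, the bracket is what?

midpoint 0: g = 1 > 0 → [-1, 0]
midpoint -0.5: g = -1.875 < 0 → [-0.5, 0]
midpoint -0.25: g = -0.046875 < 0 → [-0.25, 0]
midpoint -0.125: g = 0.5566 > 0 → [-0.25, -0.125]

[-0.25, -0.125]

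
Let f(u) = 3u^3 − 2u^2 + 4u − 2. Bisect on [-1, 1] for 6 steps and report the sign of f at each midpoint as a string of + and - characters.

midpoint 0: f = -2 < 0 → [0, 1]
midpoint 0.5: f = -0.125 < 0 → [0.5, 1]
midpoint 0.75: f = 1.140625 > 0 → [0.5, 0.75]
midpoint 0.625: f = 0.4512 > 0 → [0.5, 0.625]
midpoint 0.5625: f = 0.1511 > 0 → [0.5, 0.5625]
midpoint 0.53125: f = 0.0103 > 0 → [0.5, 0.53125]

--++++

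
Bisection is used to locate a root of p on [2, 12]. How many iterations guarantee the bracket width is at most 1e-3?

Width after n steps is 10/2^n. Need 2^n ≥ 10/1e-3 = 10000.
2^13 = 8192 < 10000 ≤ 2^14 = 16384, so n = 14.

14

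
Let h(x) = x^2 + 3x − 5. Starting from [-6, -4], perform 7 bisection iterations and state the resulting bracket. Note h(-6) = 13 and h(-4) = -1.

[-4.203125, -4.1875]

x = -5 gives h = 5, positive; keep [-5, -4]
x = -4.5 gives h = 1.75, positive; keep [-4.5, -4]
x = -4.25 gives h = 0.3125, positive; keep [-4.25, -4]
x = -4.125 gives h = -0.3594, negative; keep [-4.25, -4.125]
x = -4.1875 gives h = -0.0273, negative; keep [-4.25, -4.1875]
x = -4.21875 gives h = 0.1416, positive; keep [-4.21875, -4.1875]
x = -4.203125 gives h = 0.0569, positive; keep [-4.203125, -4.1875]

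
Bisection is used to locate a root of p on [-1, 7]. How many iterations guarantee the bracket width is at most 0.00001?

Width after n steps is 8/2^n. Need 2^n ≥ 8/0.00001 = 800000.
2^19 = 524288 < 800000 ≤ 2^20 = 1048576, so n = 20.

20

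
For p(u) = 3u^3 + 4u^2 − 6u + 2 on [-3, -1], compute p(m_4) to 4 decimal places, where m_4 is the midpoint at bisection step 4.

u = -2 gives p = 6, positive; keep [-3, -2]
u = -2.5 gives p = -4.875, negative; keep [-2.5, -2]
u = -2.25 gives p = 1.578125, positive; keep [-2.5, -2.25]
u = -2.375 gives p = -1.377, negative; keep [-2.375, -2.25]

-1.3770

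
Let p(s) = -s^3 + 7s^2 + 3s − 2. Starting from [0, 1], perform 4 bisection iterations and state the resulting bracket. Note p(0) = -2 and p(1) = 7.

p(0.5) = 1.125 > 0, so the root lies in [0, 0.5]
p(0.25) = -0.828125 < 0, so the root lies in [0.25, 0.5]
p(0.375) = 0.056641 > 0, so the root lies in [0.25, 0.375]
p(0.3125) = -0.4094 < 0, so the root lies in [0.3125, 0.375]

[0.3125, 0.375]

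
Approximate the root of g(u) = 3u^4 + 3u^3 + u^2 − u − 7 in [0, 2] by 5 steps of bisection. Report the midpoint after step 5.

midpoint 1: g = -1 < 0 → [1, 2]
midpoint 1.5: g = 19.0625 > 0 → [1, 1.5]
midpoint 1.25: g = 6.496094 > 0 → [1, 1.25]
midpoint 1.125: g = 2.2175 > 0 → [1, 1.125]
midpoint 1.0625: g = 0.4881 > 0 → [1, 1.0625]

1.0625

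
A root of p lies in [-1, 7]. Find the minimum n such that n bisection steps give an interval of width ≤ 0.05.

8

Width after n steps is 8/2^n. Need 2^n ≥ 8/0.05 = 160.
2^7 = 128 < 160 ≤ 2^8 = 256, so n = 8.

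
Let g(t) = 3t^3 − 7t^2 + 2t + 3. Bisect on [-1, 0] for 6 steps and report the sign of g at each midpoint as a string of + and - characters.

midpoint -0.5: g = -0.125 < 0 → [-0.5, 0]
midpoint -0.25: g = 2.015625 > 0 → [-0.5, -0.25]
midpoint -0.375: g = 1.107422 > 0 → [-0.5, -0.375]
midpoint -0.4375: g = 0.5339 > 0 → [-0.5, -0.4375]
midpoint -0.46875: g = 0.2154 > 0 → [-0.5, -0.46875]
midpoint -0.484375: g = 0.048 > 0 → [-0.5, -0.484375]

-+++++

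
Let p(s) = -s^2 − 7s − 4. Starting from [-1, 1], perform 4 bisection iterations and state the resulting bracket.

[-0.75, -0.625]

midpoint 0: p = -4 < 0 → [-1, 0]
midpoint -0.5: p = -0.75 < 0 → [-1, -0.5]
midpoint -0.75: p = 0.6875 > 0 → [-0.75, -0.5]
midpoint -0.625: p = -0.0156 < 0 → [-0.75, -0.625]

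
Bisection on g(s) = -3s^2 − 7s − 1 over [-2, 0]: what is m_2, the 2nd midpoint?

-0.5

s = -1 gives g = 3, positive; keep [-1, 0]
s = -0.5 gives g = 1.75, positive; keep [-0.5, 0]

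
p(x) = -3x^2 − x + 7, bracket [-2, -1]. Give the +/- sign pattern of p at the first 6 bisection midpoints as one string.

m = -1.5, p(m) = 1.75 (+); new bracket [-2, -1.5]
m = -1.75, p(m) = -0.4375 (−); new bracket [-1.75, -1.5]
m = -1.625, p(m) = 0.703125 (+); new bracket [-1.75, -1.625]
m = -1.6875, p(m) = 0.1445 (+); new bracket [-1.75, -1.6875]
m = -1.71875, p(m) = -0.1436 (−); new bracket [-1.71875, -1.6875]
m = -1.703125, p(m) = 0.0012 (+); new bracket [-1.71875, -1.703125]

+-++-+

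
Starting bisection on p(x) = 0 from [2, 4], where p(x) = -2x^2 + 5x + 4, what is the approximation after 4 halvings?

x = 3 gives p = 1, positive; keep [3, 4]
x = 3.5 gives p = -3, negative; keep [3, 3.5]
x = 3.25 gives p = -0.875, negative; keep [3, 3.25]
x = 3.125 gives p = 0.0938, positive; keep [3.125, 3.25]

3.125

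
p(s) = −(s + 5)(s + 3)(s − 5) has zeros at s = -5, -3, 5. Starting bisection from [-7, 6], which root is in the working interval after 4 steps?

5

midpoint -0.5: p = 61.875 > 0 → [-0.5, 6]
midpoint 2.75: p = 100.265625 > 0 → [2.75, 6]
midpoint 4.375: p = 43.212891 > 0 → [4.375, 6]
midpoint 5.1875: p = -15.6394 < 0 → [4.375, 5.1875]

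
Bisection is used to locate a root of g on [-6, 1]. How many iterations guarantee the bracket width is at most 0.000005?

Width after n steps is 7/2^n. Need 2^n ≥ 7/0.000005 = 1400000.
2^20 = 1048576 < 1400000 ≤ 2^21 = 2097152, so n = 21.

21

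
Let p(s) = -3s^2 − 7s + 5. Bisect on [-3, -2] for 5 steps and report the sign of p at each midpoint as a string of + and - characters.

+++-+

p(-2.5) = 3.75 > 0, so the root lies in [-3, -2.5]
p(-2.75) = 1.5625 > 0, so the root lies in [-3, -2.75]
p(-2.875) = 0.328125 > 0, so the root lies in [-3, -2.875]
p(-2.9375) = -0.3242 < 0, so the root lies in [-2.9375, -2.875]
p(-2.90625) = 0.0049 > 0, so the root lies in [-2.9375, -2.90625]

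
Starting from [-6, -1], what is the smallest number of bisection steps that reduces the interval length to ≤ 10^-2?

Width after n steps is 5/2^n. Need 2^n ≥ 5/10^-2 = 500.
2^8 = 256 < 500 ≤ 2^9 = 512, so n = 9.

9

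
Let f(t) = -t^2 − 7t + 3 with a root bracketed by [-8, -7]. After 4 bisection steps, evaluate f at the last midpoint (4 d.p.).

-0.2539

m = -7.5, f(m) = -0.75 (−); new bracket [-7.5, -7]
m = -7.25, f(m) = 1.1875 (+); new bracket [-7.5, -7.25]
m = -7.375, f(m) = 0.234375 (+); new bracket [-7.5, -7.375]
m = -7.4375, f(m) = -0.2539 (−); new bracket [-7.4375, -7.375]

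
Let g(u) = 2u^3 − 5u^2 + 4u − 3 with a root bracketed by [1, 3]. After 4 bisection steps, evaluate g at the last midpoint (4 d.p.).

0.1055

g(2) = 1 > 0, so the root lies in [1, 2]
g(1.5) = -1.5 < 0, so the root lies in [1.5, 2]
g(1.75) = -0.59375 < 0, so the root lies in [1.75, 2]
g(1.875) = 0.1055 > 0, so the root lies in [1.75, 1.875]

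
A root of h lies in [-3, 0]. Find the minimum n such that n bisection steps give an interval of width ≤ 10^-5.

Width after n steps is 3/2^n. Need 2^n ≥ 3/10^-5 = 300000.
2^18 = 262144 < 300000 ≤ 2^19 = 524288, so n = 19.

19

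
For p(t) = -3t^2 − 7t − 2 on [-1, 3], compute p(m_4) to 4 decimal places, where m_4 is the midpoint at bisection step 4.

m = 1, p(m) = -12 (−); new bracket [-1, 1]
m = 0, p(m) = -2 (−); new bracket [-1, 0]
m = -0.5, p(m) = 0.75 (+); new bracket [-0.5, 0]
m = -0.25, p(m) = -0.4375 (−); new bracket [-0.5, -0.25]

-0.4375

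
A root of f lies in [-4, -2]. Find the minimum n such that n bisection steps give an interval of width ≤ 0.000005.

19

Width after n steps is 2/2^n. Need 2^n ≥ 2/0.000005 = 400000.
2^18 = 262144 < 400000 ≤ 2^19 = 524288, so n = 19.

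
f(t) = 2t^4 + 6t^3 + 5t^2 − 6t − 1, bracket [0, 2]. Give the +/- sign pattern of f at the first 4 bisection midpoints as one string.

t = 1 gives f = 6, positive; keep [0, 1]
t = 0.5 gives f = -1.875, negative; keep [0.5, 1]
t = 0.75 gives f = 0.476562, positive; keep [0.5, 0.75]
t = 0.625 gives f = -1.0269, negative; keep [0.625, 0.75]

+-+-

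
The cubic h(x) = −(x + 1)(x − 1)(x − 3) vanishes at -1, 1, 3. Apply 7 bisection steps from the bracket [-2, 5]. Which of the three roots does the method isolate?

3

m = 1.5, h(m) = 1.875 (+); new bracket [1.5, 5]
m = 3.25, h(m) = -2.390625 (−); new bracket [1.5, 3.25]
m = 2.375, h(m) = 2.900391 (+); new bracket [2.375, 3.25]
m = 2.8125, h(m) = 1.2957 (+); new bracket [2.8125, 3.25]
m = 3.03125, h(m) = -0.2559 (−); new bracket [2.8125, 3.03125]
m = 2.921875, h(m) = 0.5889 (+); new bracket [2.921875, 3.03125]
m = 2.9765625, h(m) = 0.1842 (+); new bracket [2.9765625, 3.03125]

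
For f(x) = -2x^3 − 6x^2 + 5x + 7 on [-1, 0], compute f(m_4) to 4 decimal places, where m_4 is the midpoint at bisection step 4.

midpoint -0.5: f = 3.25 > 0 → [-1, -0.5]
midpoint -0.75: f = 0.71875 > 0 → [-1, -0.75]
midpoint -0.875: f = -0.628906 < 0 → [-0.875, -0.75]
midpoint -0.8125: f = 0.0493 > 0 → [-0.875, -0.8125]

0.0493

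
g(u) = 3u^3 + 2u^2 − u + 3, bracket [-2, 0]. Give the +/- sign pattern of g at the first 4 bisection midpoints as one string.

midpoint -1: g = 3 > 0 → [-2, -1]
midpoint -1.5: g = -1.125 < 0 → [-1.5, -1]
midpoint -1.25: g = 1.515625 > 0 → [-1.5, -1.25]
midpoint -1.375: g = 0.3574 > 0 → [-1.5, -1.375]

+-++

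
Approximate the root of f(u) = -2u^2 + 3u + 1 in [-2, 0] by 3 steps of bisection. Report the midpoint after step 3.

midpoint -1: f = -4 < 0 → [-1, 0]
midpoint -0.5: f = -1 < 0 → [-0.5, 0]
midpoint -0.25: f = 0.125 > 0 → [-0.5, -0.25]

-0.25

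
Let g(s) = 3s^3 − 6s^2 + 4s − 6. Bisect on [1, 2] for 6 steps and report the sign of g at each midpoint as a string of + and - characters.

midpoint 1.5: g = -3.375 < 0 → [1.5, 2]
midpoint 1.75: g = -1.296875 < 0 → [1.75, 2]
midpoint 1.875: g = 0.181641 > 0 → [1.75, 1.875]
midpoint 1.8125: g = -0.5979 < 0 → [1.8125, 1.875]
midpoint 1.84375: g = -0.2185 < 0 → [1.84375, 1.875]
midpoint 1.859375: g = -0.021 < 0 → [1.859375, 1.875]

--+---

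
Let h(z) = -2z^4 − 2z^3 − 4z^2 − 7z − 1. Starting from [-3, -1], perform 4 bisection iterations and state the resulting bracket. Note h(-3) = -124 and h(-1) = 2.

[-1.375, -1.25]

z = -2 gives h = -19, negative; keep [-2, -1]
z = -1.5 gives h = -2.875, negative; keep [-1.5, -1]
z = -1.25 gives h = 0.523438, positive; keep [-1.5, -1.25]
z = -1.375 gives h = -0.8872, negative; keep [-1.375, -1.25]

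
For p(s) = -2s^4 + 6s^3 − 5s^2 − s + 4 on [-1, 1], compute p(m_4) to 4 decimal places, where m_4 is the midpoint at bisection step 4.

p(0) = 4 > 0, so the root lies in [-1, 0]
p(-0.5) = 2.375 > 0, so the root lies in [-1, -0.5]
p(-0.75) = -1.226562 < 0, so the root lies in [-0.75, -0.5]
p(-0.625) = 0.9019 > 0, so the root lies in [-0.75, -0.625]

0.9019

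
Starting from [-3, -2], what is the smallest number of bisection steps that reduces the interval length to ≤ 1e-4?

14

Width after n steps is 1/2^n. Need 2^n ≥ 1/1e-4 = 10000.
2^13 = 8192 < 10000 ≤ 2^14 = 16384, so n = 14.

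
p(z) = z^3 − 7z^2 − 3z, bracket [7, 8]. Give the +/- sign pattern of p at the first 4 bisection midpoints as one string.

m = 7.5, p(m) = 5.625 (+); new bracket [7, 7.5]
m = 7.25, p(m) = -8.609375 (−); new bracket [7.25, 7.5]
m = 7.375, p(m) = -1.728516 (−); new bracket [7.375, 7.5]
m = 7.4375, p(m) = 1.8884 (+); new bracket [7.375, 7.4375]

+--+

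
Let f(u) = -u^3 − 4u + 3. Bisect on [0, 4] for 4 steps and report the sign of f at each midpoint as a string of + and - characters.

--+-

m = 2, f(m) = -13 (−); new bracket [0, 2]
m = 1, f(m) = -2 (−); new bracket [0, 1]
m = 0.5, f(m) = 0.875 (+); new bracket [0.5, 1]
m = 0.75, f(m) = -0.4219 (−); new bracket [0.5, 0.75]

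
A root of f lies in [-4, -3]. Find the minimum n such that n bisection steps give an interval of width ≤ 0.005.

Width after n steps is 1/2^n. Need 2^n ≥ 1/0.005 = 200.
2^7 = 128 < 200 ≤ 2^8 = 256, so n = 8.

8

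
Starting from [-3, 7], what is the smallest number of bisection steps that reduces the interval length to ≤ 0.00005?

Width after n steps is 10/2^n. Need 2^n ≥ 10/0.00005 = 200000.
2^17 = 131072 < 200000 ≤ 2^18 = 262144, so n = 18.

18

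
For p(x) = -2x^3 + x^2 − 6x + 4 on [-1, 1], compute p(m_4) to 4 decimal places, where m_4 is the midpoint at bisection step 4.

0.1523

p(0) = 4 > 0, so the root lies in [0, 1]
p(0.5) = 1 > 0, so the root lies in [0.5, 1]
p(0.75) = -0.78125 < 0, so the root lies in [0.5, 0.75]
p(0.625) = 0.1523 > 0, so the root lies in [0.625, 0.75]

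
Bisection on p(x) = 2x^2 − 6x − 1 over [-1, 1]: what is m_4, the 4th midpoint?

-0.125

m = 0, p(m) = -1 (−); new bracket [-1, 0]
m = -0.5, p(m) = 2.5 (+); new bracket [-0.5, 0]
m = -0.25, p(m) = 0.625 (+); new bracket [-0.25, 0]
m = -0.125, p(m) = -0.2188 (−); new bracket [-0.25, -0.125]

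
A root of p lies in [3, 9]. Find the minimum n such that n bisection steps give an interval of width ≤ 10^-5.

Width after n steps is 6/2^n. Need 2^n ≥ 6/10^-5 = 600000.
2^19 = 524288 < 600000 ≤ 2^20 = 1048576, so n = 20.

20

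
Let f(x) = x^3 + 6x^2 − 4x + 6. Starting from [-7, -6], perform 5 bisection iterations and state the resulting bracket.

[-6.75, -6.71875]

f(-6.5) = 10.875 > 0, so the root lies in [-7, -6.5]
f(-6.75) = -1.171875 < 0, so the root lies in [-6.75, -6.5]
f(-6.625) = 5.068359 > 0, so the root lies in [-6.75, -6.625]
f(-6.6875) = 2.0032 > 0, so the root lies in [-6.75, -6.6875]
f(-6.71875) = 0.4295 > 0, so the root lies in [-6.75, -6.71875]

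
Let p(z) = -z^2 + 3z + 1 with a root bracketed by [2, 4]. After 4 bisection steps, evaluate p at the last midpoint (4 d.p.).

midpoint 3: p = 1 > 0 → [3, 4]
midpoint 3.5: p = -0.75 < 0 → [3, 3.5]
midpoint 3.25: p = 0.1875 > 0 → [3.25, 3.5]
midpoint 3.375: p = -0.2656 < 0 → [3.25, 3.375]

-0.2656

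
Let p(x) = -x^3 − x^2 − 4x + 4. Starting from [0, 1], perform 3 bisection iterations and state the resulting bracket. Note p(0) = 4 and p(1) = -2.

[0.75, 0.875]

p(0.5) = 1.625 > 0, so the root lies in [0.5, 1]
p(0.75) = 0.015625 > 0, so the root lies in [0.75, 1]
p(0.875) = -0.935547 < 0, so the root lies in [0.75, 0.875]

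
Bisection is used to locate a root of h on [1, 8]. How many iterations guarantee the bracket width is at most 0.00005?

18

Width after n steps is 7/2^n. Need 2^n ≥ 7/0.00005 = 140000.
2^17 = 131072 < 140000 ≤ 2^18 = 262144, so n = 18.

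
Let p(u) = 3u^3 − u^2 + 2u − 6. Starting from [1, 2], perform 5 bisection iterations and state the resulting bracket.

[1.1875, 1.21875]

midpoint 1.5: p = 4.875 > 0 → [1, 1.5]
midpoint 1.25: p = 0.796875 > 0 → [1, 1.25]
midpoint 1.125: p = -0.744141 < 0 → [1.125, 1.25]
midpoint 1.1875: p = -0.0115 < 0 → [1.1875, 1.25]
midpoint 1.21875: p = 0.383 > 0 → [1.1875, 1.21875]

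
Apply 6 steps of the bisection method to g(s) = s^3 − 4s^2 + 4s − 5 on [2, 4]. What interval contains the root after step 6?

[3.21875, 3.25]

s = 3 gives g = -2, negative; keep [3, 4]
s = 3.5 gives g = 2.875, positive; keep [3, 3.5]
s = 3.25 gives g = 0.078125, positive; keep [3, 3.25]
s = 3.125 gives g = -1.0449, negative; keep [3.125, 3.25]
s = 3.1875 gives g = -0.5051, negative; keep [3.1875, 3.25]
s = 3.21875 gives g = -0.219, negative; keep [3.21875, 3.25]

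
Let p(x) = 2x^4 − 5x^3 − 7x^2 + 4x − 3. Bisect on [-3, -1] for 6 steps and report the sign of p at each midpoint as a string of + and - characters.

++--+-

p(-2) = 33 > 0, so the root lies in [-2, -1]
p(-1.5) = 2.25 > 0, so the root lies in [-1.5, -1]
p(-1.25) = -4.289062 < 0, so the root lies in [-1.5, -1.25]
p(-1.375) = -1.5874 < 0, so the root lies in [-1.5, -1.375]
p(-1.4375) = 0.1775 > 0, so the root lies in [-1.4375, -1.375]
p(-1.40625) = -0.7419 < 0, so the root lies in [-1.4375, -1.40625]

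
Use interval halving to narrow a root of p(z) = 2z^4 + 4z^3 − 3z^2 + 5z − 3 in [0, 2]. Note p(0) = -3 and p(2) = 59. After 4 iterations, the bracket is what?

p(1) = 5 > 0, so the root lies in [0, 1]
p(0.5) = -0.625 < 0, so the root lies in [0.5, 1]
p(0.75) = 1.382812 > 0, so the root lies in [0.5, 0.75]
p(0.625) = 0.2349 > 0, so the root lies in [0.5, 0.625]

[0.5, 0.625]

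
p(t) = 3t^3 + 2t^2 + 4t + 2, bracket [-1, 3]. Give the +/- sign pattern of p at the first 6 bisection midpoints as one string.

+++---

midpoint 1: p = 11 > 0 → [-1, 1]
midpoint 0: p = 2 > 0 → [-1, 0]
midpoint -0.5: p = 0.125 > 0 → [-1, -0.5]
midpoint -0.75: p = -1.1406 < 0 → [-0.75, -0.5]
midpoint -0.625: p = -0.4512 < 0 → [-0.625, -0.5]
midpoint -0.5625: p = -0.1511 < 0 → [-0.5625, -0.5]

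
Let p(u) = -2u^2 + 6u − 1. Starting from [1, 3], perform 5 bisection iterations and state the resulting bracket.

midpoint 2: p = 3 > 0 → [2, 3]
midpoint 2.5: p = 1.5 > 0 → [2.5, 3]
midpoint 2.75: p = 0.375 > 0 → [2.75, 3]
midpoint 2.875: p = -0.2812 < 0 → [2.75, 2.875]
midpoint 2.8125: p = 0.0547 > 0 → [2.8125, 2.875]

[2.8125, 2.875]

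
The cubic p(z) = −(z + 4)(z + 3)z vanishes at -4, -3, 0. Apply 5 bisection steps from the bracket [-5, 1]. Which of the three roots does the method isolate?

0

m = -2, p(m) = 4 (+); new bracket [-2, 1]
m = -0.5, p(m) = 4.375 (+); new bracket [-0.5, 1]
m = 0.25, p(m) = -3.453125 (−); new bracket [-0.5, 0.25]
m = -0.125, p(m) = 1.3926 (+); new bracket [-0.125, 0.25]
m = 0.0625, p(m) = -0.7776 (−); new bracket [-0.125, 0.0625]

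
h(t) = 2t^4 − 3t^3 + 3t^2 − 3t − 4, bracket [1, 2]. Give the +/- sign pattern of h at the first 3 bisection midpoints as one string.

h(1.5) = -1.75 < 0, so the root lies in [1.5, 2]
h(1.75) = 2.617188 > 0, so the root lies in [1.5, 1.75]
h(1.625) = 0.119629 > 0, so the root lies in [1.5, 1.625]

-++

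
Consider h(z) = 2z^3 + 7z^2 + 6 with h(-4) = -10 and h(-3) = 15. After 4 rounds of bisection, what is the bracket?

[-3.75, -3.6875]

midpoint -3.5: h = 6 > 0 → [-4, -3.5]
midpoint -3.75: h = -1.03125 < 0 → [-3.75, -3.5]
midpoint -3.625: h = 2.714844 > 0 → [-3.75, -3.625]
midpoint -3.6875: h = 0.9009 > 0 → [-3.75, -3.6875]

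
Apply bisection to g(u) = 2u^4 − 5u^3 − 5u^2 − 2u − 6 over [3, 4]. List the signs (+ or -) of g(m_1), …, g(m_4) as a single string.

m = 3.5, g(m) = 11.5 (+); new bracket [3, 3.5]
m = 3.25, g(m) = -13.820312 (−); new bracket [3.25, 3.5]
m = 3.375, g(m) = -2.427246 (−); new bracket [3.375, 3.5]
m = 3.4375, g(m) = 4.2034 (+); new bracket [3.375, 3.4375]

+--+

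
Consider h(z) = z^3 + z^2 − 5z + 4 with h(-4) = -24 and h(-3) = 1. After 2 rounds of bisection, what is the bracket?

[-3.25, -3]

m = -3.5, h(m) = -9.125 (−); new bracket [-3.5, -3]
m = -3.25, h(m) = -3.515625 (−); new bracket [-3.25, -3]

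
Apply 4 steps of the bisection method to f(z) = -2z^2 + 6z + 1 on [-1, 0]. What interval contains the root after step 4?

[-0.1875, -0.125]

z = -0.5 gives f = -2.5, negative; keep [-0.5, 0]
z = -0.25 gives f = -0.625, negative; keep [-0.25, 0]
z = -0.125 gives f = 0.21875, positive; keep [-0.25, -0.125]
z = -0.1875 gives f = -0.1953, negative; keep [-0.1875, -0.125]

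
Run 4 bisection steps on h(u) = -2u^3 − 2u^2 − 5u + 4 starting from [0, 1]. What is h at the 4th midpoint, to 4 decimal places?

0.1987

h(0.5) = 0.75 > 0, so the root lies in [0.5, 1]
h(0.75) = -1.71875 < 0, so the root lies in [0.5, 0.75]
h(0.625) = -0.394531 < 0, so the root lies in [0.5, 0.625]
h(0.5625) = 0.1987 > 0, so the root lies in [0.5625, 0.625]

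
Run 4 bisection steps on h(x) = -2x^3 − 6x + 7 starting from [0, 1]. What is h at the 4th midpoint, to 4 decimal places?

-0.2729

midpoint 0.5: h = 3.75 > 0 → [0.5, 1]
midpoint 0.75: h = 1.65625 > 0 → [0.75, 1]
midpoint 0.875: h = 0.410156 > 0 → [0.875, 1]
midpoint 0.9375: h = -0.2729 < 0 → [0.875, 0.9375]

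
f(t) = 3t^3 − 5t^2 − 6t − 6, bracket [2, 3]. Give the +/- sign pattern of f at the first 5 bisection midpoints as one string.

-+--+

t = 2.5 gives f = -5.375, negative; keep [2.5, 3]
t = 2.75 gives f = 2.078125, positive; keep [2.5, 2.75]
t = 2.625 gives f = -1.939453, negative; keep [2.625, 2.75]
t = 2.6875 gives f = -0.0056, negative; keep [2.6875, 2.75]
t = 2.71875 gives f = 1.0172, positive; keep [2.6875, 2.71875]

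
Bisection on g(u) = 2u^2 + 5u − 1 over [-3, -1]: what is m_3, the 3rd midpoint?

-2.75

u = -2 gives g = -3, negative; keep [-3, -2]
u = -2.5 gives g = -1, negative; keep [-3, -2.5]
u = -2.75 gives g = 0.375, positive; keep [-2.75, -2.5]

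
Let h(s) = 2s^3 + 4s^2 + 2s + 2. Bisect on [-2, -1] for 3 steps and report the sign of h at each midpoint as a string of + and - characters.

++-

midpoint -1.5: h = 1.25 > 0 → [-2, -1.5]
midpoint -1.75: h = 0.03125 > 0 → [-2, -1.75]
midpoint -1.875: h = -0.871094 < 0 → [-1.875, -1.75]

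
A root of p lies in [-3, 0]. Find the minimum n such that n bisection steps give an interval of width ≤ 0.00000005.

26

Width after n steps is 3/2^n. Need 2^n ≥ 3/0.00000005 = 60000000.
2^25 = 33554432 < 60000000 ≤ 2^26 = 67108864, so n = 26.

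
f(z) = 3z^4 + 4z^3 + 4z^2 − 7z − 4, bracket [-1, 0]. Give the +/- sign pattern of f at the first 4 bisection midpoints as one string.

m = -0.5, f(m) = 0.1875 (+); new bracket [-0.5, 0]
m = -0.25, f(m) = -2.050781 (−); new bracket [-0.5, -0.25]
m = -0.375, f(m) = -0.964111 (−); new bracket [-0.5, -0.375]
m = -0.4375, f(m) = -0.3969 (−); new bracket [-0.5, -0.4375]

+---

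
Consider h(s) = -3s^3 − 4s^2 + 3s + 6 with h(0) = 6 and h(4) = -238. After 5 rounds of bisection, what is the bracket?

h(2) = -28 < 0, so the root lies in [0, 2]
h(1) = 2 > 0, so the root lies in [1, 2]
h(1.5) = -8.625 < 0, so the root lies in [1, 1.5]
h(1.25) = -2.3594 < 0, so the root lies in [1, 1.25]
h(1.125) = 0.041 > 0, so the root lies in [1.125, 1.25]

[1.125, 1.25]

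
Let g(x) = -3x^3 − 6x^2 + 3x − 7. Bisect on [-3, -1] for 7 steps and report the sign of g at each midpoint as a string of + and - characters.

midpoint -2: g = -13 < 0 → [-3, -2]
midpoint -2.5: g = -5.125 < 0 → [-3, -2.5]
midpoint -2.75: g = 1.765625 > 0 → [-2.75, -2.5]
midpoint -2.625: g = -1.9551 < 0 → [-2.75, -2.625]
midpoint -2.6875: g = -0.1658 < 0 → [-2.75, -2.6875]
midpoint -2.71875: g = 0.7819 > 0 → [-2.71875, -2.6875]
midpoint -2.703125: g = 0.3036 > 0 → [-2.703125, -2.6875]

--+--++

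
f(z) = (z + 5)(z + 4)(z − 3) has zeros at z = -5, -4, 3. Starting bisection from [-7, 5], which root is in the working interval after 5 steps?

3

midpoint -1: f = -48 < 0 → [-1, 5]
midpoint 2: f = -42 < 0 → [2, 5]
midpoint 3.5: f = 31.875 > 0 → [2, 3.5]
midpoint 2.75: f = -13.0781 < 0 → [2.75, 3.5]
midpoint 3.125: f = 7.2363 > 0 → [2.75, 3.125]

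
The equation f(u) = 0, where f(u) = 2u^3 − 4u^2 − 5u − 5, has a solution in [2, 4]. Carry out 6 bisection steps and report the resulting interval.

[3.0625, 3.09375]

midpoint 3: f = -2 < 0 → [3, 4]
midpoint 3.5: f = 14.25 > 0 → [3, 3.5]
midpoint 3.25: f = 5.15625 > 0 → [3, 3.25]
midpoint 3.125: f = 1.3477 > 0 → [3, 3.125]
midpoint 3.0625: f = -0.3823 < 0 → [3.0625, 3.125]
midpoint 3.09375: f = 0.4684 > 0 → [3.0625, 3.09375]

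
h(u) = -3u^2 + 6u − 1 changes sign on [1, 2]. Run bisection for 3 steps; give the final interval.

m = 1.5, h(m) = 1.25 (+); new bracket [1.5, 2]
m = 1.75, h(m) = 0.3125 (+); new bracket [1.75, 2]
m = 1.875, h(m) = -0.296875 (−); new bracket [1.75, 1.875]

[1.75, 1.875]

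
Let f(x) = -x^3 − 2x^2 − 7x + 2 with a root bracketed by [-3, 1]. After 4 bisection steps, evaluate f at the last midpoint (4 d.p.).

midpoint -1: f = 8 > 0 → [-1, 1]
midpoint 0: f = 2 > 0 → [0, 1]
midpoint 0.5: f = -2.125 < 0 → [0, 0.5]
midpoint 0.25: f = 0.1094 > 0 → [0.25, 0.5]

0.1094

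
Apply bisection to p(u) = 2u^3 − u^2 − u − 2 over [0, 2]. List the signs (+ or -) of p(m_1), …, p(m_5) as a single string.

u = 1 gives p = -2, negative; keep [1, 2]
u = 1.5 gives p = 1, positive; keep [1, 1.5]
u = 1.25 gives p = -0.90625, negative; keep [1.25, 1.5]
u = 1.375 gives p = -0.0664, negative; keep [1.375, 1.5]
u = 1.4375 gives p = 0.437, positive; keep [1.375, 1.4375]

-+--+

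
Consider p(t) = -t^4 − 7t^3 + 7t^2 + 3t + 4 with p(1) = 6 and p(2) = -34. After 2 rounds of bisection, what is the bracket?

m = 1.5, p(m) = -4.4375 (−); new bracket [1, 1.5]
m = 1.25, p(m) = 2.574219 (+); new bracket [1.25, 1.5]

[1.25, 1.5]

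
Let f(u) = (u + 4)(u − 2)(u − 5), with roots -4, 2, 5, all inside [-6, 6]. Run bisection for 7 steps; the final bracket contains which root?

-4

u = 0 gives f = 40, positive; keep [-6, 0]
u = -3 gives f = 40, positive; keep [-6, -3]
u = -4.5 gives f = -30.875, negative; keep [-4.5, -3]
u = -3.75 gives f = 12.5781, positive; keep [-4.5, -3.75]
u = -4.125 gives f = -6.9863, negative; keep [-4.125, -3.75]
u = -3.9375 gives f = 3.3167, positive; keep [-4.125, -3.9375]
u = -4.03125 gives f = -1.7022, negative; keep [-4.03125, -3.9375]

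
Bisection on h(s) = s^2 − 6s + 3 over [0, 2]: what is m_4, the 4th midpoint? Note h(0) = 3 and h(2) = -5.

h(1) = -2 < 0, so the root lies in [0, 1]
h(0.5) = 0.25 > 0, so the root lies in [0.5, 1]
h(0.75) = -0.9375 < 0, so the root lies in [0.5, 0.75]
h(0.625) = -0.3594 < 0, so the root lies in [0.5, 0.625]

0.625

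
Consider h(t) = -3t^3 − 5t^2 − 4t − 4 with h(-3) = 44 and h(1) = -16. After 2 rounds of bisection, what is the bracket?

m = -1, h(m) = -2 (−); new bracket [-3, -1]
m = -2, h(m) = 8 (+); new bracket [-2, -1]

[-2, -1]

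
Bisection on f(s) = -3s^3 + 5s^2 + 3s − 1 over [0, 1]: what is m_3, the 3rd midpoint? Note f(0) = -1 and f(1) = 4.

midpoint 0.5: f = 1.375 > 0 → [0, 0.5]
midpoint 0.25: f = 0.015625 > 0 → [0, 0.25]
midpoint 0.125: f = -0.552734 < 0 → [0.125, 0.25]

0.125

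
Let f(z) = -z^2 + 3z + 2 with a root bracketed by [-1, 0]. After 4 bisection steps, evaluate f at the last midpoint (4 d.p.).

f(-0.5) = 0.25 > 0, so the root lies in [-1, -0.5]
f(-0.75) = -0.8125 < 0, so the root lies in [-0.75, -0.5]
f(-0.625) = -0.265625 < 0, so the root lies in [-0.625, -0.5]
f(-0.5625) = -0.0039 < 0, so the root lies in [-0.5625, -0.5]

-0.0039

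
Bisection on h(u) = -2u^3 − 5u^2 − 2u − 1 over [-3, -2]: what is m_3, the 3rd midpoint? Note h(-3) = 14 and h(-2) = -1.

m = -2.5, h(m) = 4 (+); new bracket [-2.5, -2]
m = -2.25, h(m) = 0.96875 (+); new bracket [-2.25, -2]
m = -2.125, h(m) = -0.136719 (−); new bracket [-2.25, -2.125]

-2.125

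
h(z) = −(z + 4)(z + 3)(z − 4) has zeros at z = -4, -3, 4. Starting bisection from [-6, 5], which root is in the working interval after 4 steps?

m = -0.5, h(m) = 39.375 (+); new bracket [-0.5, 5]
m = 2.25, h(m) = 57.421875 (+); new bracket [2.25, 5]
m = 3.625, h(m) = 18.943359 (+); new bracket [3.625, 5]
m = 4.3125, h(m) = -18.9954 (−); new bracket [3.625, 4.3125]

4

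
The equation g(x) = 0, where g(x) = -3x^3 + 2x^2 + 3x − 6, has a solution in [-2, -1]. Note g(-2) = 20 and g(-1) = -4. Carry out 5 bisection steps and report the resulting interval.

[-1.3125, -1.28125]

x = -1.5 gives g = 4.125, positive; keep [-1.5, -1]
x = -1.25 gives g = -0.765625, negative; keep [-1.5, -1.25]
x = -1.375 gives g = 1.455078, positive; keep [-1.375, -1.25]
x = -1.3125 gives g = 0.2908, positive; keep [-1.3125, -1.25]
x = -1.28125 gives g = -0.2506, negative; keep [-1.3125, -1.28125]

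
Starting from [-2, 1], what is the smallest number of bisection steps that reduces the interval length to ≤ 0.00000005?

Width after n steps is 3/2^n. Need 2^n ≥ 3/0.00000005 = 60000000.
2^25 = 33554432 < 60000000 ≤ 2^26 = 67108864, so n = 26.

26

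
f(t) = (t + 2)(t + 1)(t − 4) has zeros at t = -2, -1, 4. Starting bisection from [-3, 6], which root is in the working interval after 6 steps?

f(1.5) = -21.875 < 0, so the root lies in [1.5, 6]
f(3.75) = -6.828125 < 0, so the root lies in [3.75, 6]
f(4.875) = 35.341797 > 0, so the root lies in [3.75, 4.875]
f(4.3125) = 10.4797 > 0, so the root lies in [3.75, 4.3125]
f(4.03125) = 0.9483 > 0, so the root lies in [3.75, 4.03125]
f(3.890625) = -3.151 < 0, so the root lies in [3.890625, 4.03125]

4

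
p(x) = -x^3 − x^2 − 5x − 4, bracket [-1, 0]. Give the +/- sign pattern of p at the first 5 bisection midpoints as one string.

--+-+

m = -0.5, p(m) = -1.625 (−); new bracket [-1, -0.5]
m = -0.75, p(m) = -0.390625 (−); new bracket [-1, -0.75]
m = -0.875, p(m) = 0.279297 (+); new bracket [-0.875, -0.75]
m = -0.8125, p(m) = -0.0613 (−); new bracket [-0.875, -0.8125]
m = -0.84375, p(m) = 0.1075 (+); new bracket [-0.84375, -0.8125]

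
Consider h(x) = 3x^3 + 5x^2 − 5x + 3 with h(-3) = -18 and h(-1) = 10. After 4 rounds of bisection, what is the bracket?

midpoint -2: h = 9 > 0 → [-3, -2]
midpoint -2.5: h = -0.125 < 0 → [-2.5, -2]
midpoint -2.25: h = 5.390625 > 0 → [-2.5, -2.25]
midpoint -2.375: h = 2.8887 > 0 → [-2.5, -2.375]

[-2.5, -2.375]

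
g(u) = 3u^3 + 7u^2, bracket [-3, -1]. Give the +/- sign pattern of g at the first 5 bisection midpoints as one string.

+-+-+

m = -2, g(m) = 4 (+); new bracket [-3, -2]
m = -2.5, g(m) = -3.125 (−); new bracket [-2.5, -2]
m = -2.25, g(m) = 1.265625 (+); new bracket [-2.5, -2.25]
m = -2.375, g(m) = -0.7051 (−); new bracket [-2.375, -2.25]
m = -2.3125, g(m) = 0.3342 (+); new bracket [-2.375, -2.3125]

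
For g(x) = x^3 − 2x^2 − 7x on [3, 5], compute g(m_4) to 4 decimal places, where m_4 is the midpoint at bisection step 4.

m = 4, g(m) = 4 (+); new bracket [3, 4]
m = 3.5, g(m) = -6.125 (−); new bracket [3.5, 4]
m = 3.75, g(m) = -1.640625 (−); new bracket [3.75, 4]
m = 3.875, g(m) = 1.0293 (+); new bracket [3.75, 3.875]

1.0293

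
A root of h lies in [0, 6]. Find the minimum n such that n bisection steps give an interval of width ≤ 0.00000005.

Width after n steps is 6/2^n. Need 2^n ≥ 6/0.00000005 = 120000000.
2^26 = 67108864 < 120000000 ≤ 2^27 = 134217728, so n = 27.

27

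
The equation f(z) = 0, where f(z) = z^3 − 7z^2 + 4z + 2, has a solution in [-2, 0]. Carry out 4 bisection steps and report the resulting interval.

[-0.375, -0.25]

midpoint -1: f = -10 < 0 → [-1, 0]
midpoint -0.5: f = -1.875 < 0 → [-0.5, 0]
midpoint -0.25: f = 0.546875 > 0 → [-0.5, -0.25]
midpoint -0.375: f = -0.5371 < 0 → [-0.375, -0.25]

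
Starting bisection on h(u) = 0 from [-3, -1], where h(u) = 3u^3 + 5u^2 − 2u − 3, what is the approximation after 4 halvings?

midpoint -2: h = -3 < 0 → [-2, -1]
midpoint -1.5: h = 1.125 > 0 → [-2, -1.5]
midpoint -1.75: h = -0.265625 < 0 → [-1.75, -1.5]
midpoint -1.625: h = 0.5801 > 0 → [-1.75, -1.625]

-1.625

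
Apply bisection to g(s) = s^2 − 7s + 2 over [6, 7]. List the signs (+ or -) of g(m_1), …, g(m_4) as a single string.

-+--

g(6.5) = -1.25 < 0, so the root lies in [6.5, 7]
g(6.75) = 0.3125 > 0, so the root lies in [6.5, 6.75]
g(6.625) = -0.484375 < 0, so the root lies in [6.625, 6.75]
g(6.6875) = -0.0898 < 0, so the root lies in [6.6875, 6.75]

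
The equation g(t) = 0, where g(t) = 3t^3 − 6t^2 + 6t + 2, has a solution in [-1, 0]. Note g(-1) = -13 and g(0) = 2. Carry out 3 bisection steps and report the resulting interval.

[-0.375, -0.25]

t = -0.5 gives g = -2.875, negative; keep [-0.5, 0]
t = -0.25 gives g = 0.078125, positive; keep [-0.5, -0.25]
t = -0.375 gives g = -1.251953, negative; keep [-0.375, -0.25]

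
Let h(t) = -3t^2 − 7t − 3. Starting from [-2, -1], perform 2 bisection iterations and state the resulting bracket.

[-2, -1.75]

h(-1.5) = 0.75 > 0, so the root lies in [-2, -1.5]
h(-1.75) = 0.0625 > 0, so the root lies in [-2, -1.75]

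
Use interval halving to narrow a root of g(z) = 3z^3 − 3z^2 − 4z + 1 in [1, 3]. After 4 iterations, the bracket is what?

[1.625, 1.75]

g(2) = 5 > 0, so the root lies in [1, 2]
g(1.5) = -1.625 < 0, so the root lies in [1.5, 2]
g(1.75) = 0.890625 > 0, so the root lies in [1.5, 1.75]
g(1.625) = -0.5488 < 0, so the root lies in [1.625, 1.75]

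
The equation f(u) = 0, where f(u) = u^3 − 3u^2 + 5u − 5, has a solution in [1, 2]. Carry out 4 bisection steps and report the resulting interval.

[1.75, 1.8125]

m = 1.5, f(m) = -0.875 (−); new bracket [1.5, 2]
m = 1.75, f(m) = -0.078125 (−); new bracket [1.75, 2]
m = 1.875, f(m) = 0.419922 (+); new bracket [1.75, 1.875]
m = 1.8125, f(m) = 0.1614 (+); new bracket [1.75, 1.8125]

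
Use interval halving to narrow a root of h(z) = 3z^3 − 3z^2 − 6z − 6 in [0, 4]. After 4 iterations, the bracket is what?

h(2) = -6 < 0, so the root lies in [2, 4]
h(3) = 30 > 0, so the root lies in [2, 3]
h(2.5) = 7.125 > 0, so the root lies in [2, 2.5]
h(2.25) = -0.5156 < 0, so the root lies in [2.25, 2.5]

[2.25, 2.5]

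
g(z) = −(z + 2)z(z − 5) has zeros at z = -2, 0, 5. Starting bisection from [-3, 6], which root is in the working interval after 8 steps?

5

z = 1.5 gives g = 18.375, positive; keep [1.5, 6]
z = 3.75 gives g = 26.953125, positive; keep [3.75, 6]
z = 4.875 gives g = 4.189453, positive; keep [4.875, 6]
z = 5.4375 gives g = -17.6931, negative; keep [4.875, 5.4375]
z = 5.15625 gives g = -5.7655, negative; keep [4.875, 5.15625]
z = 5.015625 gives g = -0.5498, negative; keep [4.875, 5.015625]
z = 4.9453125 gives g = 1.8783, positive; keep [4.9453125, 5.015625]
z = 4.98046875 gives g = 0.679, positive; keep [4.98046875, 5.015625]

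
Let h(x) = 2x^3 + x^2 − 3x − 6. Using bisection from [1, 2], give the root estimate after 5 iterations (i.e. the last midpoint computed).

x = 1.5 gives h = -1.5, negative; keep [1.5, 2]
x = 1.75 gives h = 2.53125, positive; keep [1.5, 1.75]
x = 1.625 gives h = 0.347656, positive; keep [1.5, 1.625]
x = 1.5625 gives h = -0.6167, negative; keep [1.5625, 1.625]
x = 1.59375 gives h = -0.1448, negative; keep [1.59375, 1.625]

1.59375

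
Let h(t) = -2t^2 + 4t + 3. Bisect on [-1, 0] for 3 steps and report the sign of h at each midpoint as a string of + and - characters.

h(-0.5) = 0.5 > 0, so the root lies in [-1, -0.5]
h(-0.75) = -1.125 < 0, so the root lies in [-0.75, -0.5]
h(-0.625) = -0.28125 < 0, so the root lies in [-0.625, -0.5]

+--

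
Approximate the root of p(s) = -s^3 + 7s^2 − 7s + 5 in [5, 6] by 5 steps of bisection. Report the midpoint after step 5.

5.96875

m = 5.5, p(m) = 11.875 (+); new bracket [5.5, 6]
m = 5.75, p(m) = 6.078125 (+); new bracket [5.75, 6]
m = 5.875, p(m) = 2.705078 (+); new bracket [5.875, 6]
m = 5.9375, p(m) = 0.8948 (+); new bracket [5.9375, 6]
m = 5.96875, p(m) = -0.042 (−); new bracket [5.9375, 5.96875]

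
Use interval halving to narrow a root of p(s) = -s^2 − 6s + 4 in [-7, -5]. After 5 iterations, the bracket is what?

m = -6, p(m) = 4 (+); new bracket [-7, -6]
m = -6.5, p(m) = 0.75 (+); new bracket [-7, -6.5]
m = -6.75, p(m) = -1.0625 (−); new bracket [-6.75, -6.5]
m = -6.625, p(m) = -0.1406 (−); new bracket [-6.625, -6.5]
m = -6.5625, p(m) = 0.3086 (+); new bracket [-6.625, -6.5625]

[-6.625, -6.5625]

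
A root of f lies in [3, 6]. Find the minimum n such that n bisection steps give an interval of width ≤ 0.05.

Width after n steps is 3/2^n. Need 2^n ≥ 3/0.05 = 60.
2^5 = 32 < 60 ≤ 2^6 = 64, so n = 6.

6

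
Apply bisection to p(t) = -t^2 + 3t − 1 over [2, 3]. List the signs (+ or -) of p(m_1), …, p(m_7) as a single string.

p(2.5) = 0.25 > 0, so the root lies in [2.5, 3]
p(2.75) = -0.3125 < 0, so the root lies in [2.5, 2.75]
p(2.625) = -0.015625 < 0, so the root lies in [2.5, 2.625]
p(2.5625) = 0.1211 > 0, so the root lies in [2.5625, 2.625]
p(2.59375) = 0.0537 > 0, so the root lies in [2.59375, 2.625]
p(2.609375) = 0.0193 > 0, so the root lies in [2.609375, 2.625]
p(2.6171875) = 0.0019 > 0, so the root lies in [2.6171875, 2.625]

+--++++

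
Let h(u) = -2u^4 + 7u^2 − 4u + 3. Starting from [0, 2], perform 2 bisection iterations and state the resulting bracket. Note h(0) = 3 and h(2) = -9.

[1.5, 2]

midpoint 1: h = 4 > 0 → [1, 2]
midpoint 1.5: h = 2.625 > 0 → [1.5, 2]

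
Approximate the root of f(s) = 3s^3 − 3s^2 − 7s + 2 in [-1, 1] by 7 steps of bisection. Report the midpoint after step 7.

0.265625

midpoint 0: f = 2 > 0 → [0, 1]
midpoint 0.5: f = -1.875 < 0 → [0, 0.5]
midpoint 0.25: f = 0.109375 > 0 → [0.25, 0.5]
midpoint 0.375: f = -0.8887 < 0 → [0.25, 0.375]
midpoint 0.3125: f = -0.3889 < 0 → [0.25, 0.3125]
midpoint 0.28125: f = -0.1393 < 0 → [0.25, 0.28125]
midpoint 0.265625: f = -0.0148 < 0 → [0.25, 0.265625]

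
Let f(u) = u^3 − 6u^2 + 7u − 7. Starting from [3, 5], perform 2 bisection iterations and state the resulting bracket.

u = 4 gives f = -11, negative; keep [4, 5]
u = 4.5 gives f = -5.875, negative; keep [4.5, 5]

[4.5, 5]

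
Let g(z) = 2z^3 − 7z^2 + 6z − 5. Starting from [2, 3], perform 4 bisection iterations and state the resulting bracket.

g(2.5) = -2.5 < 0, so the root lies in [2.5, 3]
g(2.75) = 0.15625 > 0, so the root lies in [2.5, 2.75]
g(2.625) = -1.308594 < 0, so the root lies in [2.625, 2.75]
g(2.6875) = -0.6118 < 0, so the root lies in [2.6875, 2.75]

[2.6875, 2.75]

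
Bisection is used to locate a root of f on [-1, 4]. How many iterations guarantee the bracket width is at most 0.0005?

14

Width after n steps is 5/2^n. Need 2^n ≥ 5/0.0005 = 10000.
2^13 = 8192 < 10000 ≤ 2^14 = 16384, so n = 14.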